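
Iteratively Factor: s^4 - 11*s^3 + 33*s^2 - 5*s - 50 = (s + 1)*(s^3 - 12*s^2 + 45*s - 50) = (s - 2)*(s + 1)*(s^2 - 10*s + 25) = (s - 5)*(s - 2)*(s + 1)*(s - 5)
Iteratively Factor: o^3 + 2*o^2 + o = (o + 1)*(o^2 + o) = o*(o + 1)*(o + 1)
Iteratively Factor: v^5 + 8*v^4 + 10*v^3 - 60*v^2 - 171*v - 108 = (v + 4)*(v^4 + 4*v^3 - 6*v^2 - 36*v - 27) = (v + 3)*(v + 4)*(v^3 + v^2 - 9*v - 9) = (v + 1)*(v + 3)*(v + 4)*(v^2 - 9) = (v - 3)*(v + 1)*(v + 3)*(v + 4)*(v + 3)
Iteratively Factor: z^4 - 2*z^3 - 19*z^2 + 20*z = (z - 1)*(z^3 - z^2 - 20*z) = (z - 5)*(z - 1)*(z^2 + 4*z) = (z - 5)*(z - 1)*(z + 4)*(z)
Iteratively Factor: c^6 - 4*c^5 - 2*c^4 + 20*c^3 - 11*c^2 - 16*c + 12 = (c - 1)*(c^5 - 3*c^4 - 5*c^3 + 15*c^2 + 4*c - 12) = (c - 3)*(c - 1)*(c^4 - 5*c^2 + 4) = (c - 3)*(c - 1)*(c + 2)*(c^3 - 2*c^2 - c + 2) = (c - 3)*(c - 1)^2*(c + 2)*(c^2 - c - 2) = (c - 3)*(c - 2)*(c - 1)^2*(c + 2)*(c + 1)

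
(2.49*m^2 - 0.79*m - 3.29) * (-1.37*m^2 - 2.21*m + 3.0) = -3.4113*m^4 - 4.4206*m^3 + 13.7232*m^2 + 4.9009*m - 9.87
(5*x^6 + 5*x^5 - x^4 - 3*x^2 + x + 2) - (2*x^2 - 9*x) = 5*x^6 + 5*x^5 - x^4 - 5*x^2 + 10*x + 2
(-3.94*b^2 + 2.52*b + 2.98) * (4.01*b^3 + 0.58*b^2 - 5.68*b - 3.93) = -15.7994*b^5 + 7.82*b^4 + 35.7906*b^3 + 2.899*b^2 - 26.83*b - 11.7114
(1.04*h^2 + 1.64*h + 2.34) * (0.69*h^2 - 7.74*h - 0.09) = 0.7176*h^4 - 6.918*h^3 - 11.1726*h^2 - 18.2592*h - 0.2106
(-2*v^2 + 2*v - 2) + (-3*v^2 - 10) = -5*v^2 + 2*v - 12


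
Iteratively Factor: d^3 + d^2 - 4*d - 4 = (d - 2)*(d^2 + 3*d + 2) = (d - 2)*(d + 2)*(d + 1)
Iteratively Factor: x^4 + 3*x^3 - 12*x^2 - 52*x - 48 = (x + 3)*(x^3 - 12*x - 16) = (x - 4)*(x + 3)*(x^2 + 4*x + 4) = (x - 4)*(x + 2)*(x + 3)*(x + 2)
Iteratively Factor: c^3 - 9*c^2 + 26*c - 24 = (c - 2)*(c^2 - 7*c + 12) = (c - 3)*(c - 2)*(c - 4)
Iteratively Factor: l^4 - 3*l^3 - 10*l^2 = (l + 2)*(l^3 - 5*l^2) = l*(l + 2)*(l^2 - 5*l) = l^2*(l + 2)*(l - 5)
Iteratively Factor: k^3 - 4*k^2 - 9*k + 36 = (k - 4)*(k^2 - 9) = (k - 4)*(k + 3)*(k - 3)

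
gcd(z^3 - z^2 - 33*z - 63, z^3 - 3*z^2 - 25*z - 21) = z^2 - 4*z - 21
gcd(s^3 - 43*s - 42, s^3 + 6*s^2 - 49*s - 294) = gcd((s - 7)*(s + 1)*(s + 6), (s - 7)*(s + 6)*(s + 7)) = s^2 - s - 42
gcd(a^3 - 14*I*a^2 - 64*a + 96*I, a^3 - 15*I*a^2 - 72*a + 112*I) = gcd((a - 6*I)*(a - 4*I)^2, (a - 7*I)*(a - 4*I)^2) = a^2 - 8*I*a - 16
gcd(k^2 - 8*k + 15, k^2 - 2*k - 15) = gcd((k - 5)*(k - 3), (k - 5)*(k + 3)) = k - 5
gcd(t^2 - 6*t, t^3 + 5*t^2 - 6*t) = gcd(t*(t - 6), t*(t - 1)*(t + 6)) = t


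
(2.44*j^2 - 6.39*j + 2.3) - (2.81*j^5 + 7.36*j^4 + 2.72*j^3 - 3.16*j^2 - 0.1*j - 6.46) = -2.81*j^5 - 7.36*j^4 - 2.72*j^3 + 5.6*j^2 - 6.29*j + 8.76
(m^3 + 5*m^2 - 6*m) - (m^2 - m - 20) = m^3 + 4*m^2 - 5*m + 20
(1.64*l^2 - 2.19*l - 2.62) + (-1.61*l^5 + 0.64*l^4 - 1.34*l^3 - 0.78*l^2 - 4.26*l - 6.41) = -1.61*l^5 + 0.64*l^4 - 1.34*l^3 + 0.86*l^2 - 6.45*l - 9.03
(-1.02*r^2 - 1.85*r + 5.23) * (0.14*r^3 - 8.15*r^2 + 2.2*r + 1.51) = -0.1428*r^5 + 8.054*r^4 + 13.5657*r^3 - 48.2347*r^2 + 8.7125*r + 7.8973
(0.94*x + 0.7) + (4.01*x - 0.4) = 4.95*x + 0.3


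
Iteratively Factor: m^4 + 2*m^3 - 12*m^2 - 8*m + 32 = (m + 4)*(m^3 - 2*m^2 - 4*m + 8) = (m - 2)*(m + 4)*(m^2 - 4) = (m - 2)^2*(m + 4)*(m + 2)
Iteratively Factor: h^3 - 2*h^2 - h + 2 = (h - 2)*(h^2 - 1) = (h - 2)*(h - 1)*(h + 1)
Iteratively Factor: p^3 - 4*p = (p - 2)*(p^2 + 2*p) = (p - 2)*(p + 2)*(p)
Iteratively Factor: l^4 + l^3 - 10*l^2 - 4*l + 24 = (l - 2)*(l^3 + 3*l^2 - 4*l - 12) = (l - 2)^2*(l^2 + 5*l + 6) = (l - 2)^2*(l + 3)*(l + 2)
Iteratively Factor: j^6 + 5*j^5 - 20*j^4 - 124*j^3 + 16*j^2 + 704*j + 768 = (j + 2)*(j^5 + 3*j^4 - 26*j^3 - 72*j^2 + 160*j + 384) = (j + 2)*(j + 4)*(j^4 - j^3 - 22*j^2 + 16*j + 96) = (j + 2)^2*(j + 4)*(j^3 - 3*j^2 - 16*j + 48) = (j - 3)*(j + 2)^2*(j + 4)*(j^2 - 16) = (j - 4)*(j - 3)*(j + 2)^2*(j + 4)*(j + 4)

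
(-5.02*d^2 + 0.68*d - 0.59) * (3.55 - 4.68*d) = 23.4936*d^3 - 21.0034*d^2 + 5.1752*d - 2.0945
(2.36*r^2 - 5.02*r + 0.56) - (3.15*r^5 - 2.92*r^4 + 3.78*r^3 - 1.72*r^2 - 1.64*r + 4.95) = -3.15*r^5 + 2.92*r^4 - 3.78*r^3 + 4.08*r^2 - 3.38*r - 4.39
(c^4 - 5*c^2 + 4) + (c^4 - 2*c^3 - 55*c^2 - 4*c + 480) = 2*c^4 - 2*c^3 - 60*c^2 - 4*c + 484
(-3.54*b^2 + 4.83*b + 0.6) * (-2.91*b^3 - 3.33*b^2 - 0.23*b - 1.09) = 10.3014*b^5 - 2.2671*b^4 - 17.0157*b^3 + 0.7497*b^2 - 5.4027*b - 0.654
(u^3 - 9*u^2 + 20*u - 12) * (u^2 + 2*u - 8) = u^5 - 7*u^4 - 6*u^3 + 100*u^2 - 184*u + 96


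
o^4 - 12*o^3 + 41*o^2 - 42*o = o*(o - 7)*(o - 3)*(o - 2)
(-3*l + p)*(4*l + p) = -12*l^2 + l*p + p^2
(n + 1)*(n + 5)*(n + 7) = n^3 + 13*n^2 + 47*n + 35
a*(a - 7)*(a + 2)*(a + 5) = a^4 - 39*a^2 - 70*a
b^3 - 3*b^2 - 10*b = b*(b - 5)*(b + 2)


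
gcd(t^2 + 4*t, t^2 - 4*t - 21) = 1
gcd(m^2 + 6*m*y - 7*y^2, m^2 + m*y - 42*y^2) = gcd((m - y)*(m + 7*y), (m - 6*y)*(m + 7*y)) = m + 7*y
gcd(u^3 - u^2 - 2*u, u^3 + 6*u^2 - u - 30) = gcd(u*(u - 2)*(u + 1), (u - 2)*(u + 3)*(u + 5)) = u - 2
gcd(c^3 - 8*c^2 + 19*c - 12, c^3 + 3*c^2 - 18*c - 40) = c - 4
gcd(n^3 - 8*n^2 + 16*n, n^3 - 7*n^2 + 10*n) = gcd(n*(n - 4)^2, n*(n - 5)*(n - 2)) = n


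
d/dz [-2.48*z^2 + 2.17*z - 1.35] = 2.17 - 4.96*z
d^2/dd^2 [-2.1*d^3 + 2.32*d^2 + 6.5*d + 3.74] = 4.64 - 12.6*d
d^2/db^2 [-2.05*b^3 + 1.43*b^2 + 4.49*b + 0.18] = 2.86 - 12.3*b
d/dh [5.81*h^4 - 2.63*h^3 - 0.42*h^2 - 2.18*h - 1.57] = 23.24*h^3 - 7.89*h^2 - 0.84*h - 2.18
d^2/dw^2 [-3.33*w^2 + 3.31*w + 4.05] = -6.66000000000000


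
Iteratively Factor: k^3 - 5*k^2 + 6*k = (k - 2)*(k^2 - 3*k) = k*(k - 2)*(k - 3)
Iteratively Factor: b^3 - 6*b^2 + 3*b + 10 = (b - 2)*(b^2 - 4*b - 5) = (b - 5)*(b - 2)*(b + 1)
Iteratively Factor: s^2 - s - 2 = (s - 2)*(s + 1)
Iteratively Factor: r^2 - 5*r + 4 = (r - 1)*(r - 4)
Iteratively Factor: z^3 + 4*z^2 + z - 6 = (z + 3)*(z^2 + z - 2) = (z + 2)*(z + 3)*(z - 1)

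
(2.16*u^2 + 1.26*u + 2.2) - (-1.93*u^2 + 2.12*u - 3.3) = 4.09*u^2 - 0.86*u + 5.5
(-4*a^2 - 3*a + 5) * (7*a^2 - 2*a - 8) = -28*a^4 - 13*a^3 + 73*a^2 + 14*a - 40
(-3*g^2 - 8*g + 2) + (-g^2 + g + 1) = -4*g^2 - 7*g + 3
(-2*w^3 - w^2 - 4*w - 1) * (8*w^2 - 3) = -16*w^5 - 8*w^4 - 26*w^3 - 5*w^2 + 12*w + 3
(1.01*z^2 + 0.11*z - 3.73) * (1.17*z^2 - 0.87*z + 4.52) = 1.1817*z^4 - 0.75*z^3 + 0.1054*z^2 + 3.7423*z - 16.8596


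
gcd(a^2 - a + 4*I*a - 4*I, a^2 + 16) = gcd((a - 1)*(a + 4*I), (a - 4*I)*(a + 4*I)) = a + 4*I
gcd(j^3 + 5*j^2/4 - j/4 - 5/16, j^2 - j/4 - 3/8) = j + 1/2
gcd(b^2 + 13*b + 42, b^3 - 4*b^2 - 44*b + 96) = b + 6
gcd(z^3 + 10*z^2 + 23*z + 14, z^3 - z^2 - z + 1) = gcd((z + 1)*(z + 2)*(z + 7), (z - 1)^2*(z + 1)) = z + 1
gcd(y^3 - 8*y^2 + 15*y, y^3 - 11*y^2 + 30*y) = y^2 - 5*y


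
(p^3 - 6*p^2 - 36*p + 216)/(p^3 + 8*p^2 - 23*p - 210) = (p^2 - 12*p + 36)/(p^2 + 2*p - 35)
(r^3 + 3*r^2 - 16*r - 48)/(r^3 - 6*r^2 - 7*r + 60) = (r + 4)/(r - 5)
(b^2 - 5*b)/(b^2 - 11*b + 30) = b/(b - 6)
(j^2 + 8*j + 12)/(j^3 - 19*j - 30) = (j + 6)/(j^2 - 2*j - 15)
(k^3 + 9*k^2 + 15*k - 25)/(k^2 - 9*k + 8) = (k^2 + 10*k + 25)/(k - 8)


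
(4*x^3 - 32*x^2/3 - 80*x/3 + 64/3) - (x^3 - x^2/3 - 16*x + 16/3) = 3*x^3 - 31*x^2/3 - 32*x/3 + 16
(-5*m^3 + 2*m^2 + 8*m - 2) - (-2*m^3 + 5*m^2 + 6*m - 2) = -3*m^3 - 3*m^2 + 2*m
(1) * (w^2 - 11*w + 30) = w^2 - 11*w + 30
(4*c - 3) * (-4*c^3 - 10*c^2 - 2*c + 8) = -16*c^4 - 28*c^3 + 22*c^2 + 38*c - 24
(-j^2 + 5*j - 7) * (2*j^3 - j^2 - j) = -2*j^5 + 11*j^4 - 18*j^3 + 2*j^2 + 7*j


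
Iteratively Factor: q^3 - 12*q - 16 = (q + 2)*(q^2 - 2*q - 8) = (q + 2)^2*(q - 4)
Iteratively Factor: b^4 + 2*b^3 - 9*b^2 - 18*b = (b)*(b^3 + 2*b^2 - 9*b - 18) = b*(b - 3)*(b^2 + 5*b + 6) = b*(b - 3)*(b + 2)*(b + 3)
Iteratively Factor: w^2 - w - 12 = (w + 3)*(w - 4)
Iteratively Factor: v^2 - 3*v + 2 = (v - 2)*(v - 1)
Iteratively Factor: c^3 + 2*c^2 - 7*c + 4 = (c + 4)*(c^2 - 2*c + 1) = (c - 1)*(c + 4)*(c - 1)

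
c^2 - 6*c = c*(c - 6)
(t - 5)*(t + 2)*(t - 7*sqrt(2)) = t^3 - 7*sqrt(2)*t^2 - 3*t^2 - 10*t + 21*sqrt(2)*t + 70*sqrt(2)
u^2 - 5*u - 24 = (u - 8)*(u + 3)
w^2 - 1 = (w - 1)*(w + 1)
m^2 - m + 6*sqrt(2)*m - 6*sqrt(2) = (m - 1)*(m + 6*sqrt(2))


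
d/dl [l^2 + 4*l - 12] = 2*l + 4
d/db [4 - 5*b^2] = -10*b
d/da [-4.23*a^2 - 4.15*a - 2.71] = -8.46*a - 4.15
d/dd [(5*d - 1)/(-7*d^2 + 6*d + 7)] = (35*d^2 - 14*d + 41)/(49*d^4 - 84*d^3 - 62*d^2 + 84*d + 49)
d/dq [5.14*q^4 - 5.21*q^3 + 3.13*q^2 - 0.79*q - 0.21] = 20.56*q^3 - 15.63*q^2 + 6.26*q - 0.79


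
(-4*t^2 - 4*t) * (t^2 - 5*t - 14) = -4*t^4 + 16*t^3 + 76*t^2 + 56*t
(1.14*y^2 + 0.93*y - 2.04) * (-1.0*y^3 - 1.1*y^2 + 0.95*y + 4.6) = -1.14*y^5 - 2.184*y^4 + 2.1*y^3 + 8.3715*y^2 + 2.34*y - 9.384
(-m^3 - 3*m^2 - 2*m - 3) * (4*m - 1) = -4*m^4 - 11*m^3 - 5*m^2 - 10*m + 3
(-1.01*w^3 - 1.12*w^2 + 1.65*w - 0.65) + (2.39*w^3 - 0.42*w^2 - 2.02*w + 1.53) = 1.38*w^3 - 1.54*w^2 - 0.37*w + 0.88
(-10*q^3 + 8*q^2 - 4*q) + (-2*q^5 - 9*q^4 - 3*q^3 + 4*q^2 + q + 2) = -2*q^5 - 9*q^4 - 13*q^3 + 12*q^2 - 3*q + 2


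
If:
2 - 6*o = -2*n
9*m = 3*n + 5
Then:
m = o + 2/9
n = 3*o - 1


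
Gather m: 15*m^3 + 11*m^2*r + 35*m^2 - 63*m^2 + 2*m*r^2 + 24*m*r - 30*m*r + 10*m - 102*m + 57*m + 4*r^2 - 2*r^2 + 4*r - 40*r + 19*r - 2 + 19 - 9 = 15*m^3 + m^2*(11*r - 28) + m*(2*r^2 - 6*r - 35) + 2*r^2 - 17*r + 8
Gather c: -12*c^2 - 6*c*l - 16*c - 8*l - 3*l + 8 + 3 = -12*c^2 + c*(-6*l - 16) - 11*l + 11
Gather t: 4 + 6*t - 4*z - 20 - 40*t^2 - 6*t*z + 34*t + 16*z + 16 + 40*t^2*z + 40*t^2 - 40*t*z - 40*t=40*t^2*z - 46*t*z + 12*z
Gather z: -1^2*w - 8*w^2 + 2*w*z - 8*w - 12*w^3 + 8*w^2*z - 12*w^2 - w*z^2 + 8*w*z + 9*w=-12*w^3 - 20*w^2 - w*z^2 + z*(8*w^2 + 10*w)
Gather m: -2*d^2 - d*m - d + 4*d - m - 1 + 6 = -2*d^2 + 3*d + m*(-d - 1) + 5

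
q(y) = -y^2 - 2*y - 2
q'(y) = -2*y - 2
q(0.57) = -3.46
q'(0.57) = -3.14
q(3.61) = -22.25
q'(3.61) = -9.22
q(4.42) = -30.38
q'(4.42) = -10.84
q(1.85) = -9.12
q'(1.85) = -5.70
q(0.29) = -2.66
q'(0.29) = -2.58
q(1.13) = -5.54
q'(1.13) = -4.26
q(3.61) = -22.25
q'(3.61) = -9.22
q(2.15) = -10.92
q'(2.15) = -6.30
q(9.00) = -101.00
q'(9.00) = -20.00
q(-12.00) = -122.00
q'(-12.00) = 22.00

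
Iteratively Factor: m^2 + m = (m)*(m + 1)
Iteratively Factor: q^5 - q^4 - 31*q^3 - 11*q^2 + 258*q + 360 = (q - 4)*(q^4 + 3*q^3 - 19*q^2 - 87*q - 90) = (q - 4)*(q + 2)*(q^3 + q^2 - 21*q - 45) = (q - 4)*(q + 2)*(q + 3)*(q^2 - 2*q - 15) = (q - 4)*(q + 2)*(q + 3)^2*(q - 5)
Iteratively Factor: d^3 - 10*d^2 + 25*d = (d - 5)*(d^2 - 5*d) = d*(d - 5)*(d - 5)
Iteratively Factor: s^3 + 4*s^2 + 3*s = (s + 1)*(s^2 + 3*s) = (s + 1)*(s + 3)*(s)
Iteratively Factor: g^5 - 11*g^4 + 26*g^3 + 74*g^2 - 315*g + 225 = (g - 3)*(g^4 - 8*g^3 + 2*g^2 + 80*g - 75) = (g - 3)*(g + 3)*(g^3 - 11*g^2 + 35*g - 25) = (g - 3)*(g - 1)*(g + 3)*(g^2 - 10*g + 25) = (g - 5)*(g - 3)*(g - 1)*(g + 3)*(g - 5)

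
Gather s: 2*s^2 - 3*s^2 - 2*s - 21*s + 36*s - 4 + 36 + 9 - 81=-s^2 + 13*s - 40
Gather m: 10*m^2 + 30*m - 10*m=10*m^2 + 20*m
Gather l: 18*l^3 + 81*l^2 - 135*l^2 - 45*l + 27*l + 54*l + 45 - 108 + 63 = 18*l^3 - 54*l^2 + 36*l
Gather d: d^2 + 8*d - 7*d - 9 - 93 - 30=d^2 + d - 132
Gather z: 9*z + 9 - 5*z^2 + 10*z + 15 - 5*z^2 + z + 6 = -10*z^2 + 20*z + 30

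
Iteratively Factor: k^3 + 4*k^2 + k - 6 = (k + 2)*(k^2 + 2*k - 3) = (k - 1)*(k + 2)*(k + 3)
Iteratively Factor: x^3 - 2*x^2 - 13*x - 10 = (x + 1)*(x^2 - 3*x - 10) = (x + 1)*(x + 2)*(x - 5)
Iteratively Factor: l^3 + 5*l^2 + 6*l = (l + 3)*(l^2 + 2*l) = l*(l + 3)*(l + 2)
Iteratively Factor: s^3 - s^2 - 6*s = (s + 2)*(s^2 - 3*s) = (s - 3)*(s + 2)*(s)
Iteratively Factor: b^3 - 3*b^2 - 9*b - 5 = (b - 5)*(b^2 + 2*b + 1) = (b - 5)*(b + 1)*(b + 1)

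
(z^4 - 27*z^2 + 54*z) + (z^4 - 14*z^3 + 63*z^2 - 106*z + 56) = 2*z^4 - 14*z^3 + 36*z^2 - 52*z + 56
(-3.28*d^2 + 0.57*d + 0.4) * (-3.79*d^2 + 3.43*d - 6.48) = 12.4312*d^4 - 13.4107*d^3 + 21.6935*d^2 - 2.3216*d - 2.592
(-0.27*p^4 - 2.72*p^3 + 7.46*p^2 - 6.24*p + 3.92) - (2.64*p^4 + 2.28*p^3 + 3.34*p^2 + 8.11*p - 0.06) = -2.91*p^4 - 5.0*p^3 + 4.12*p^2 - 14.35*p + 3.98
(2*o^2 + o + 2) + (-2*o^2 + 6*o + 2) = 7*o + 4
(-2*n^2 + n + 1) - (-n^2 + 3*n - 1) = -n^2 - 2*n + 2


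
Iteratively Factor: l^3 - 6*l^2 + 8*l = (l)*(l^2 - 6*l + 8) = l*(l - 4)*(l - 2)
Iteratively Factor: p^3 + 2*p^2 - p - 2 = (p + 1)*(p^2 + p - 2) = (p - 1)*(p + 1)*(p + 2)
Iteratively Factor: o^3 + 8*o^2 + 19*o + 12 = (o + 1)*(o^2 + 7*o + 12) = (o + 1)*(o + 4)*(o + 3)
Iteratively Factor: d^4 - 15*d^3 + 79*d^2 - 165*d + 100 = (d - 5)*(d^3 - 10*d^2 + 29*d - 20) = (d - 5)*(d - 4)*(d^2 - 6*d + 5) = (d - 5)^2*(d - 4)*(d - 1)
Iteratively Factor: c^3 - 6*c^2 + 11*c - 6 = (c - 1)*(c^2 - 5*c + 6) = (c - 2)*(c - 1)*(c - 3)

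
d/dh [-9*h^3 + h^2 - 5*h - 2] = -27*h^2 + 2*h - 5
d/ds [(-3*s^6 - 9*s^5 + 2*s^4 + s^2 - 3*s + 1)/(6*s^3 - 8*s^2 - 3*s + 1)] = s*(-54*s^7 - 12*s^6 + 273*s^5 + 58*s^4 - 69*s^3 + 44*s^2 - 45*s + 18)/(36*s^6 - 96*s^5 + 28*s^4 + 60*s^3 - 7*s^2 - 6*s + 1)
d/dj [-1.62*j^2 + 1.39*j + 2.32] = 1.39 - 3.24*j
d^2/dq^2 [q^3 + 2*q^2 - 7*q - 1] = 6*q + 4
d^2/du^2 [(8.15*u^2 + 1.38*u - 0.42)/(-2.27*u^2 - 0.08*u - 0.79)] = (-11.261924*u^3 + 100.677678*u^2 + 15.306156*u - 11.499394)/(11.697083*u^6 + 1.236696*u^5 + 12.255957*u^4 + 0.861296*u^3 + 4.265289*u^2 + 0.149784*u + 0.493039)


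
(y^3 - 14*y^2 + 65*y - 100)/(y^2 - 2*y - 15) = (y^2 - 9*y + 20)/(y + 3)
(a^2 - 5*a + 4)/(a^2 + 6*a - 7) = (a - 4)/(a + 7)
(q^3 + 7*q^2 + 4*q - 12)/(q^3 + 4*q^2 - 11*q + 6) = (q + 2)/(q - 1)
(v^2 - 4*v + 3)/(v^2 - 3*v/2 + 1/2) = 2*(v - 3)/(2*v - 1)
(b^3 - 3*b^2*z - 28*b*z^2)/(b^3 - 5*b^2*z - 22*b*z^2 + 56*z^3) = b/(b - 2*z)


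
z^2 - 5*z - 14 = (z - 7)*(z + 2)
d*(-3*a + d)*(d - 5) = -3*a*d^2 + 15*a*d + d^3 - 5*d^2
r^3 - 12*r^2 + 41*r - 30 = (r - 6)*(r - 5)*(r - 1)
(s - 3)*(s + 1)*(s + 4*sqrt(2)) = s^3 - 2*s^2 + 4*sqrt(2)*s^2 - 8*sqrt(2)*s - 3*s - 12*sqrt(2)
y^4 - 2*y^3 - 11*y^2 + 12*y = y*(y - 4)*(y - 1)*(y + 3)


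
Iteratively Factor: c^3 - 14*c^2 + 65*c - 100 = (c - 5)*(c^2 - 9*c + 20) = (c - 5)*(c - 4)*(c - 5)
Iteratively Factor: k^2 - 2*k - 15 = (k - 5)*(k + 3)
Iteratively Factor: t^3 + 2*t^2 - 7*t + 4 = (t - 1)*(t^2 + 3*t - 4) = (t - 1)*(t + 4)*(t - 1)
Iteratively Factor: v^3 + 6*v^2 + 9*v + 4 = (v + 1)*(v^2 + 5*v + 4) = (v + 1)^2*(v + 4)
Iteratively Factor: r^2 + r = (r)*(r + 1)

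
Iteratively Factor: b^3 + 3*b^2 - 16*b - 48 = (b + 3)*(b^2 - 16) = (b - 4)*(b + 3)*(b + 4)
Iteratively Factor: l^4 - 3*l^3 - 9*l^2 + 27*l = (l)*(l^3 - 3*l^2 - 9*l + 27) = l*(l + 3)*(l^2 - 6*l + 9) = l*(l - 3)*(l + 3)*(l - 3)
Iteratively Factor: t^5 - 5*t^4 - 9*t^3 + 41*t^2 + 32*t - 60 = (t + 2)*(t^4 - 7*t^3 + 5*t^2 + 31*t - 30) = (t - 3)*(t + 2)*(t^3 - 4*t^2 - 7*t + 10) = (t - 3)*(t - 1)*(t + 2)*(t^2 - 3*t - 10) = (t - 5)*(t - 3)*(t - 1)*(t + 2)*(t + 2)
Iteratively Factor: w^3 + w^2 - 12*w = (w + 4)*(w^2 - 3*w) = w*(w + 4)*(w - 3)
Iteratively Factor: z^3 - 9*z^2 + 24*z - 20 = (z - 5)*(z^2 - 4*z + 4) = (z - 5)*(z - 2)*(z - 2)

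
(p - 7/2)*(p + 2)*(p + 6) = p^3 + 9*p^2/2 - 16*p - 42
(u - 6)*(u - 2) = u^2 - 8*u + 12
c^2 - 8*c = c*(c - 8)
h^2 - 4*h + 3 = (h - 3)*(h - 1)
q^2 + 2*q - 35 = (q - 5)*(q + 7)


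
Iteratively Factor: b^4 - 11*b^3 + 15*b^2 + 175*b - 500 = (b - 5)*(b^3 - 6*b^2 - 15*b + 100) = (b - 5)*(b + 4)*(b^2 - 10*b + 25) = (b - 5)^2*(b + 4)*(b - 5)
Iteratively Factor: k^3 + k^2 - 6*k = (k)*(k^2 + k - 6) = k*(k + 3)*(k - 2)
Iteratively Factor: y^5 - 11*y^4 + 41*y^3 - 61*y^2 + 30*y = (y - 2)*(y^4 - 9*y^3 + 23*y^2 - 15*y) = (y - 3)*(y - 2)*(y^3 - 6*y^2 + 5*y) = (y - 3)*(y - 2)*(y - 1)*(y^2 - 5*y) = (y - 5)*(y - 3)*(y - 2)*(y - 1)*(y)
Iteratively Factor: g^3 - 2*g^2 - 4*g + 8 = (g - 2)*(g^2 - 4) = (g - 2)^2*(g + 2)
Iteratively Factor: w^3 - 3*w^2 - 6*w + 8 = (w - 4)*(w^2 + w - 2) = (w - 4)*(w + 2)*(w - 1)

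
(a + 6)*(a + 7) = a^2 + 13*a + 42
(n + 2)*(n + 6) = n^2 + 8*n + 12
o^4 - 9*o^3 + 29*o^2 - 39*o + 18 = (o - 3)^2*(o - 2)*(o - 1)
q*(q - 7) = q^2 - 7*q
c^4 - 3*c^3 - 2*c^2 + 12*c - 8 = (c - 2)^2*(c - 1)*(c + 2)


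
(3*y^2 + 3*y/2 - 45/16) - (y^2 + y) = 2*y^2 + y/2 - 45/16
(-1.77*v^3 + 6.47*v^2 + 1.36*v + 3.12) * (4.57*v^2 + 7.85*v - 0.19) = -8.0889*v^5 + 15.6734*v^4 + 57.341*v^3 + 23.7051*v^2 + 24.2336*v - 0.5928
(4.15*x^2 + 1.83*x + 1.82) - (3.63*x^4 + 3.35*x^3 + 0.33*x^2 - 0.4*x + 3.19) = -3.63*x^4 - 3.35*x^3 + 3.82*x^2 + 2.23*x - 1.37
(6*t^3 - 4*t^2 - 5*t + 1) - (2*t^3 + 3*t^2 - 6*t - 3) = 4*t^3 - 7*t^2 + t + 4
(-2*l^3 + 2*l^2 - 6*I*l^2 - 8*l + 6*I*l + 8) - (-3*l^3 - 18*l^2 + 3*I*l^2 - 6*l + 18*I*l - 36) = l^3 + 20*l^2 - 9*I*l^2 - 2*l - 12*I*l + 44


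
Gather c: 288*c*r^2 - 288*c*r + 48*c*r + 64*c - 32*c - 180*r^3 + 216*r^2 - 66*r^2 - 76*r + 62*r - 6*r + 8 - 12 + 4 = c*(288*r^2 - 240*r + 32) - 180*r^3 + 150*r^2 - 20*r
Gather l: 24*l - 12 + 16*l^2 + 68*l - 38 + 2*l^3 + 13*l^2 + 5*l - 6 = 2*l^3 + 29*l^2 + 97*l - 56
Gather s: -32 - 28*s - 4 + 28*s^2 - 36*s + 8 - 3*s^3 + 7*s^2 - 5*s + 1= -3*s^3 + 35*s^2 - 69*s - 27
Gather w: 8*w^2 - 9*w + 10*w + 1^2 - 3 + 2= 8*w^2 + w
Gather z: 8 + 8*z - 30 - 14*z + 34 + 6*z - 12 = 0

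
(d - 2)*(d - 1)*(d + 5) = d^3 + 2*d^2 - 13*d + 10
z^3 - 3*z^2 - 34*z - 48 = (z - 8)*(z + 2)*(z + 3)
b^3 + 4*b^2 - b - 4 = (b - 1)*(b + 1)*(b + 4)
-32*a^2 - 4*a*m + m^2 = (-8*a + m)*(4*a + m)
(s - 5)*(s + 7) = s^2 + 2*s - 35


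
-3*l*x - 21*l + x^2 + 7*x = (-3*l + x)*(x + 7)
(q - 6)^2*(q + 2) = q^3 - 10*q^2 + 12*q + 72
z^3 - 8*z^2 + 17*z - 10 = (z - 5)*(z - 2)*(z - 1)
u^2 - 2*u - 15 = (u - 5)*(u + 3)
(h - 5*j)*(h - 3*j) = h^2 - 8*h*j + 15*j^2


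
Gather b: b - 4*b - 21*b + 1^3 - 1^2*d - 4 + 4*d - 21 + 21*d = -24*b + 24*d - 24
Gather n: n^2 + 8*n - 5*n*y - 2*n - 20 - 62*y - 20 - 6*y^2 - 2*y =n^2 + n*(6 - 5*y) - 6*y^2 - 64*y - 40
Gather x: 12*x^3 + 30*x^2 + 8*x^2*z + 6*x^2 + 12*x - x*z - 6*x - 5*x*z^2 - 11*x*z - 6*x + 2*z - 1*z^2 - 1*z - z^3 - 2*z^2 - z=12*x^3 + x^2*(8*z + 36) + x*(-5*z^2 - 12*z) - z^3 - 3*z^2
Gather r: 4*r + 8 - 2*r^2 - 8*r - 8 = -2*r^2 - 4*r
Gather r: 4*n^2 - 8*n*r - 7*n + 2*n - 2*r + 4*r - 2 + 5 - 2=4*n^2 - 5*n + r*(2 - 8*n) + 1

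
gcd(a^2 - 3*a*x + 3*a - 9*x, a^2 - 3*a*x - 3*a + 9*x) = -a + 3*x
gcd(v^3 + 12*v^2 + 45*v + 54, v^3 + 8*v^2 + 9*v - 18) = v^2 + 9*v + 18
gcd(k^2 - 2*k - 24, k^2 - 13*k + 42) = k - 6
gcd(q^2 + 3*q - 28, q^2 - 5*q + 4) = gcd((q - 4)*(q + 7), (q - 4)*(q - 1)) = q - 4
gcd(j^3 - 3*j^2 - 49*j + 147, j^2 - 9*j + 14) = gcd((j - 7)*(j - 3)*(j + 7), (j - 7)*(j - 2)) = j - 7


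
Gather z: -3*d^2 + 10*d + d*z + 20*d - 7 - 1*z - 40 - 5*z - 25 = -3*d^2 + 30*d + z*(d - 6) - 72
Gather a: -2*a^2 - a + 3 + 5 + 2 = -2*a^2 - a + 10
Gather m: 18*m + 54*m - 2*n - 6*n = 72*m - 8*n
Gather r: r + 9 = r + 9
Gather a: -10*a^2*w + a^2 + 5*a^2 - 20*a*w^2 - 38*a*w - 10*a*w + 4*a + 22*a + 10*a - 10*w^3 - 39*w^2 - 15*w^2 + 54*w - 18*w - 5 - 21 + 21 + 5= a^2*(6 - 10*w) + a*(-20*w^2 - 48*w + 36) - 10*w^3 - 54*w^2 + 36*w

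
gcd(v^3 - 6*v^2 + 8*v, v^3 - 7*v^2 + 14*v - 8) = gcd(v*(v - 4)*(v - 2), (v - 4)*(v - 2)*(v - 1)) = v^2 - 6*v + 8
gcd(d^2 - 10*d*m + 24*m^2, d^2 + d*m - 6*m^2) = 1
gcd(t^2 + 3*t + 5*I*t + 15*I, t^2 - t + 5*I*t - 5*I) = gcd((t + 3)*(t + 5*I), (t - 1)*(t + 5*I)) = t + 5*I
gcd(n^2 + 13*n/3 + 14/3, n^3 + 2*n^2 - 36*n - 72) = n + 2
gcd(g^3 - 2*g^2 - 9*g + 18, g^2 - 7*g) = 1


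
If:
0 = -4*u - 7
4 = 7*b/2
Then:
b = 8/7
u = -7/4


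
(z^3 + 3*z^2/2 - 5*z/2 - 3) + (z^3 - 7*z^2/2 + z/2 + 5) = 2*z^3 - 2*z^2 - 2*z + 2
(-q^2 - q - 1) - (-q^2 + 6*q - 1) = -7*q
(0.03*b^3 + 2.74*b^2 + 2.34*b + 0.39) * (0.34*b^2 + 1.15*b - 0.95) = 0.0102*b^5 + 0.9661*b^4 + 3.9181*b^3 + 0.2206*b^2 - 1.7745*b - 0.3705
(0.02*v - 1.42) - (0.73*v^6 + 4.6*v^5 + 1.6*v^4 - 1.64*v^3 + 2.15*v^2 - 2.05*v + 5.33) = -0.73*v^6 - 4.6*v^5 - 1.6*v^4 + 1.64*v^3 - 2.15*v^2 + 2.07*v - 6.75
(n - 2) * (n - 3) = n^2 - 5*n + 6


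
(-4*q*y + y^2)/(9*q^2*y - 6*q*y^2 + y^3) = (-4*q + y)/(9*q^2 - 6*q*y + y^2)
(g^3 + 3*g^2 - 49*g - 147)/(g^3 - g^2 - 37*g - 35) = (g^2 + 10*g + 21)/(g^2 + 6*g + 5)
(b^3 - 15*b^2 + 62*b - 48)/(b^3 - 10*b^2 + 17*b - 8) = (b - 6)/(b - 1)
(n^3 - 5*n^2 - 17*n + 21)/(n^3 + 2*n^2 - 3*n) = (n - 7)/n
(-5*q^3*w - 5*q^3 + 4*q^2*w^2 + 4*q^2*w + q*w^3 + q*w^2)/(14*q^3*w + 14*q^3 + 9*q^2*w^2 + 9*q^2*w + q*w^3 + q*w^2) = (-5*q^2 + 4*q*w + w^2)/(14*q^2 + 9*q*w + w^2)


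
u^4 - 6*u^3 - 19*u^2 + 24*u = u*(u - 8)*(u - 1)*(u + 3)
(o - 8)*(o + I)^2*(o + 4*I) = o^4 - 8*o^3 + 6*I*o^3 - 9*o^2 - 48*I*o^2 + 72*o - 4*I*o + 32*I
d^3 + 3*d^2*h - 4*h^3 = (d - h)*(d + 2*h)^2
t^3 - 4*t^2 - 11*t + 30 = (t - 5)*(t - 2)*(t + 3)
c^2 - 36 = (c - 6)*(c + 6)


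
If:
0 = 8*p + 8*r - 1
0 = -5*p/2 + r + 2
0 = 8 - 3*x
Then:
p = 17/28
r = -27/56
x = 8/3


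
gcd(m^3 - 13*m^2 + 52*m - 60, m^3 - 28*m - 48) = m - 6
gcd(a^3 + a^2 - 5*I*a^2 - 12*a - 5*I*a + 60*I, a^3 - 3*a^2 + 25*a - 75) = a^2 + a*(-3 - 5*I) + 15*I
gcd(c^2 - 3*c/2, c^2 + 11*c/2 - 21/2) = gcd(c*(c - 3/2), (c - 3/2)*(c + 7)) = c - 3/2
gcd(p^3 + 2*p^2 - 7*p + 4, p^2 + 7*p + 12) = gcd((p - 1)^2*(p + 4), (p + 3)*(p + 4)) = p + 4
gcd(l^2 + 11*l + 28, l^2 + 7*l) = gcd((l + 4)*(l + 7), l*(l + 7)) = l + 7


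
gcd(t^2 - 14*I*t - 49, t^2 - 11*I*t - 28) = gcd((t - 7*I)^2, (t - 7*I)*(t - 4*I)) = t - 7*I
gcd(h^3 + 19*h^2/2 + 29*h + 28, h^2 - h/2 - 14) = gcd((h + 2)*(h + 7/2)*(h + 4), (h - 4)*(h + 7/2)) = h + 7/2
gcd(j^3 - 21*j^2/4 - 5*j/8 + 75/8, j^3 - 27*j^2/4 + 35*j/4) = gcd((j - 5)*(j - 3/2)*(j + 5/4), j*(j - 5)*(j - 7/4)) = j - 5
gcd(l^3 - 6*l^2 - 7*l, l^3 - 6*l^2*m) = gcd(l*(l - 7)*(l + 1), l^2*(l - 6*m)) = l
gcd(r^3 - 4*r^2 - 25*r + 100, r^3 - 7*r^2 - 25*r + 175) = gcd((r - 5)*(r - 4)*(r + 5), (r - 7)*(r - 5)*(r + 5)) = r^2 - 25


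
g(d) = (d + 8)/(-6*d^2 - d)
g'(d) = (d + 8)*(12*d + 1)/(-6*d^2 - d)^2 + 1/(-6*d^2 - d)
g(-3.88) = -0.05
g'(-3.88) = -0.04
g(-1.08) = -1.17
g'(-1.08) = -2.53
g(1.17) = -0.98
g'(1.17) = 1.46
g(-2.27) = -0.20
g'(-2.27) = -0.22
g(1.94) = -0.41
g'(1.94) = 0.36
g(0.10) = -50.62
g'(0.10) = 689.84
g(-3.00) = -0.10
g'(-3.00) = -0.09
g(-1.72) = -0.39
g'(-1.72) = -0.54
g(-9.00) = 0.00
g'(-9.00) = 0.00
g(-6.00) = -0.00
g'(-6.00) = -0.00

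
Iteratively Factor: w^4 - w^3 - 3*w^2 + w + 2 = (w - 2)*(w^3 + w^2 - w - 1) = (w - 2)*(w + 1)*(w^2 - 1) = (w - 2)*(w + 1)^2*(w - 1)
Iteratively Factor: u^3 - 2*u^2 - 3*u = (u)*(u^2 - 2*u - 3) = u*(u - 3)*(u + 1)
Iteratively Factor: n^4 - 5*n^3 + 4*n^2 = (n - 4)*(n^3 - n^2) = n*(n - 4)*(n^2 - n) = n*(n - 4)*(n - 1)*(n)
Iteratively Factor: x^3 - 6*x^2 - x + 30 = (x + 2)*(x^2 - 8*x + 15) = (x - 3)*(x + 2)*(x - 5)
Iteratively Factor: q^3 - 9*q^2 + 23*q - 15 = (q - 3)*(q^2 - 6*q + 5) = (q - 3)*(q - 1)*(q - 5)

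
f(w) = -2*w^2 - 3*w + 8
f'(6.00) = -27.00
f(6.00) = -82.00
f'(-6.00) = 21.00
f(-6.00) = -46.00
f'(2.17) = -11.68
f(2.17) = -7.93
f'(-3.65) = 11.60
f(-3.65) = -7.70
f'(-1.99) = 4.96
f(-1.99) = 6.05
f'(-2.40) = 6.60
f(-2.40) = 3.68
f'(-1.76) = 4.04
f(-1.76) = 7.08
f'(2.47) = -12.88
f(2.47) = -11.61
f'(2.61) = -13.44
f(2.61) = -13.45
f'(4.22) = -19.88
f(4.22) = -40.28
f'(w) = -4*w - 3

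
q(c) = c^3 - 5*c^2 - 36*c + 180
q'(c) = 3*c^2 - 10*c - 36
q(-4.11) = 174.07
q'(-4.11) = 55.78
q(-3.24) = 210.14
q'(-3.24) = 27.89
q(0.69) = 153.11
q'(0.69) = -41.47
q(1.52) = 117.24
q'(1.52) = -44.27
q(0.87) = 145.55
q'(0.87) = -42.43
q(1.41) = 122.10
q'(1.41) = -44.14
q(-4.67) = 137.23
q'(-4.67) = 76.13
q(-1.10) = 212.22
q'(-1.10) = -21.37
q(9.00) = 180.00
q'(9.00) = 117.00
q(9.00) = 180.00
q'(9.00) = 117.00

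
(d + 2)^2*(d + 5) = d^3 + 9*d^2 + 24*d + 20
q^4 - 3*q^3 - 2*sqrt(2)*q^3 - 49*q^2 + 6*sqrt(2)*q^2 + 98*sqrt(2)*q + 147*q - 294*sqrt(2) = (q - 7)*(q - 3)*(q + 7)*(q - 2*sqrt(2))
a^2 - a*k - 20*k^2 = (a - 5*k)*(a + 4*k)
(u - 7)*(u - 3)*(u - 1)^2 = u^4 - 12*u^3 + 42*u^2 - 52*u + 21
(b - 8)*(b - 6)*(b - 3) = b^3 - 17*b^2 + 90*b - 144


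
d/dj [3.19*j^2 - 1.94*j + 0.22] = 6.38*j - 1.94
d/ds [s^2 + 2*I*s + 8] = 2*s + 2*I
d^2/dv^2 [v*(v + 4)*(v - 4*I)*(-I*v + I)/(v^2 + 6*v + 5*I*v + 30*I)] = (-2*I*v^6 + v^5*(30 - 36*I) + v^4*(540 - 66*I) + v^3*(3188 + 2166*I) + v^2*(7560 + 11340*I) + v*(21600 + 13320*I) + 26400 - 12960*I)/(v^6 + v^5*(18 + 15*I) + v^4*(33 + 270*I) + v^3*(-1134 + 1495*I) + v^2*(-8100 + 990*I) + v*(-16200 - 13500*I) - 27000*I)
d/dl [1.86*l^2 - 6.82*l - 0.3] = 3.72*l - 6.82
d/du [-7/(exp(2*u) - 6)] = 14*exp(2*u)/(exp(2*u) - 6)^2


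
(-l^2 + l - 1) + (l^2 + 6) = l + 5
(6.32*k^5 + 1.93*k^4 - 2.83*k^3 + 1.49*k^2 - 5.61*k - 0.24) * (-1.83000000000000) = -11.5656*k^5 - 3.5319*k^4 + 5.1789*k^3 - 2.7267*k^2 + 10.2663*k + 0.4392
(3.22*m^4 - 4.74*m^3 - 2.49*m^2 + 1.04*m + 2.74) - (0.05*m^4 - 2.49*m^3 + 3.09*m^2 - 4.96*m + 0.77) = 3.17*m^4 - 2.25*m^3 - 5.58*m^2 + 6.0*m + 1.97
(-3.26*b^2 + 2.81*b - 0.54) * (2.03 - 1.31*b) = 4.2706*b^3 - 10.2989*b^2 + 6.4117*b - 1.0962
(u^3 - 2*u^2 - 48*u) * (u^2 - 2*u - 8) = u^5 - 4*u^4 - 52*u^3 + 112*u^2 + 384*u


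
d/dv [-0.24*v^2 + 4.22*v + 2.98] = 4.22 - 0.48*v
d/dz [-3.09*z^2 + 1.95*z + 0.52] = 1.95 - 6.18*z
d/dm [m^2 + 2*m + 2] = 2*m + 2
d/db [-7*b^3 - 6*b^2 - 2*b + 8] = -21*b^2 - 12*b - 2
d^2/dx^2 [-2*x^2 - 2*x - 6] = -4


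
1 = 1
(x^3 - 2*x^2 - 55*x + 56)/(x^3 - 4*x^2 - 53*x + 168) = (x - 1)/(x - 3)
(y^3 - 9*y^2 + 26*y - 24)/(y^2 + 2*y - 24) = (y^2 - 5*y + 6)/(y + 6)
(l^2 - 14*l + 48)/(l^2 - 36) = (l - 8)/(l + 6)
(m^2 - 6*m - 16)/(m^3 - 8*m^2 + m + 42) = (m - 8)/(m^2 - 10*m + 21)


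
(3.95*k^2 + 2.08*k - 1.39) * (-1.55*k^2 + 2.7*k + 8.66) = -6.1225*k^4 + 7.441*k^3 + 41.9775*k^2 + 14.2598*k - 12.0374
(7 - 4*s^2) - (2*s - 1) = -4*s^2 - 2*s + 8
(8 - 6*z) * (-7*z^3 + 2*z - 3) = 42*z^4 - 56*z^3 - 12*z^2 + 34*z - 24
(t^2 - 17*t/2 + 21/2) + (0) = t^2 - 17*t/2 + 21/2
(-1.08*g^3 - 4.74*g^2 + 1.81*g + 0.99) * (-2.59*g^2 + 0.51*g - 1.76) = 2.7972*g^5 + 11.7258*g^4 - 5.2045*g^3 + 6.7014*g^2 - 2.6807*g - 1.7424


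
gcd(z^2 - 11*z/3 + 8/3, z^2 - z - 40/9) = z - 8/3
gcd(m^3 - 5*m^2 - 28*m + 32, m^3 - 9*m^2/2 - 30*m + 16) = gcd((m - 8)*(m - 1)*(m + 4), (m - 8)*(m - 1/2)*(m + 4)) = m^2 - 4*m - 32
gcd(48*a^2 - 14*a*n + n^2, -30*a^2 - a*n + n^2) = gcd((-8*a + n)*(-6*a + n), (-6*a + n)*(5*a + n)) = 6*a - n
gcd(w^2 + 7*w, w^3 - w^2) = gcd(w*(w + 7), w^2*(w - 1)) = w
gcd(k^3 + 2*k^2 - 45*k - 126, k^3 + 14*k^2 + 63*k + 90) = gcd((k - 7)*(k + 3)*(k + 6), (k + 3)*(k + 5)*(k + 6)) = k^2 + 9*k + 18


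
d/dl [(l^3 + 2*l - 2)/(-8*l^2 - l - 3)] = ((16*l + 1)*(l^3 + 2*l - 2) - (3*l^2 + 2)*(8*l^2 + l + 3))/(8*l^2 + l + 3)^2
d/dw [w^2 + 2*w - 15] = 2*w + 2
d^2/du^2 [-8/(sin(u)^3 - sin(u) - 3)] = 8*(-9*sin(u)^6 + 14*sin(u)^4 - 27*sin(u)^3 - 7*sin(u)^2 + 21*sin(u) + 2)/(sin(u)*cos(u)^2 + 3)^3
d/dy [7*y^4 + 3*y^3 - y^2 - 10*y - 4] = 28*y^3 + 9*y^2 - 2*y - 10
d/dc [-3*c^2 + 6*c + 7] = 6 - 6*c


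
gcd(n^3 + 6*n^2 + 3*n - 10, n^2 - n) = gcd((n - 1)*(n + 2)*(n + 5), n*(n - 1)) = n - 1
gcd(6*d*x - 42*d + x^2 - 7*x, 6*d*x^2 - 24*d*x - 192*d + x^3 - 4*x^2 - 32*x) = 6*d + x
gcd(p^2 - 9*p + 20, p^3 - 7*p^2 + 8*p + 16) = p - 4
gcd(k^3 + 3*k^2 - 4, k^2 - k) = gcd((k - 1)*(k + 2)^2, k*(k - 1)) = k - 1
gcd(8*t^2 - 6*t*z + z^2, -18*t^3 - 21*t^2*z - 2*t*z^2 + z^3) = 1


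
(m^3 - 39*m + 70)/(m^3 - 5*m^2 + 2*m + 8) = (m^2 + 2*m - 35)/(m^2 - 3*m - 4)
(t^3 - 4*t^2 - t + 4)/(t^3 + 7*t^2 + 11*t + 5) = (t^2 - 5*t + 4)/(t^2 + 6*t + 5)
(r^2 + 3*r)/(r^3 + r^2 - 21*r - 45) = r/(r^2 - 2*r - 15)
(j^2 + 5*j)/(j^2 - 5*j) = (j + 5)/(j - 5)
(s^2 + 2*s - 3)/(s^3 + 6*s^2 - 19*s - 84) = (s - 1)/(s^2 + 3*s - 28)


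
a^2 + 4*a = a*(a + 4)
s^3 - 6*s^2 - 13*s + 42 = (s - 7)*(s - 2)*(s + 3)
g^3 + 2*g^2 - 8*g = g*(g - 2)*(g + 4)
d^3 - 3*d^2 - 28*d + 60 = (d - 6)*(d - 2)*(d + 5)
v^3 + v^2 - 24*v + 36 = (v - 3)*(v - 2)*(v + 6)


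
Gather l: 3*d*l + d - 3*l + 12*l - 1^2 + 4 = d + l*(3*d + 9) + 3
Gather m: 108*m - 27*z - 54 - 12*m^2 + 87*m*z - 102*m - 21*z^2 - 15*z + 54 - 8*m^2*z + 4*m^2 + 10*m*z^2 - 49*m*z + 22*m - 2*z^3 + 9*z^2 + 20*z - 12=m^2*(-8*z - 8) + m*(10*z^2 + 38*z + 28) - 2*z^3 - 12*z^2 - 22*z - 12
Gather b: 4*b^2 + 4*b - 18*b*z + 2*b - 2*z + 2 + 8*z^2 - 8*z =4*b^2 + b*(6 - 18*z) + 8*z^2 - 10*z + 2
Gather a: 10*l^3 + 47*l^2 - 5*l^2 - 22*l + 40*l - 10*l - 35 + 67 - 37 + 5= 10*l^3 + 42*l^2 + 8*l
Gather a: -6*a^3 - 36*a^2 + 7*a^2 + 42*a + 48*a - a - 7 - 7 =-6*a^3 - 29*a^2 + 89*a - 14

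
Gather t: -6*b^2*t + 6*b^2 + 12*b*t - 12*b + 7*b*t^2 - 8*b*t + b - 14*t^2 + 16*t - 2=6*b^2 - 11*b + t^2*(7*b - 14) + t*(-6*b^2 + 4*b + 16) - 2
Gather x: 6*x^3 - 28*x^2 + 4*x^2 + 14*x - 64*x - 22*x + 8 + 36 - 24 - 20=6*x^3 - 24*x^2 - 72*x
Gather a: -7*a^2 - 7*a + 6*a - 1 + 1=-7*a^2 - a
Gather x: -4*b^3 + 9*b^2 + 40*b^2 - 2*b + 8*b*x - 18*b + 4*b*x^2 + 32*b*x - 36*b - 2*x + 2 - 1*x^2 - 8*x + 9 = -4*b^3 + 49*b^2 - 56*b + x^2*(4*b - 1) + x*(40*b - 10) + 11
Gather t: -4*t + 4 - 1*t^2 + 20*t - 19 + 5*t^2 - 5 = 4*t^2 + 16*t - 20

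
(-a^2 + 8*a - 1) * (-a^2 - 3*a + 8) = a^4 - 5*a^3 - 31*a^2 + 67*a - 8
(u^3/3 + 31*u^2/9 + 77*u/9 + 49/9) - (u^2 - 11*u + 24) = u^3/3 + 22*u^2/9 + 176*u/9 - 167/9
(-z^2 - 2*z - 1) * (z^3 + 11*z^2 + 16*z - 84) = -z^5 - 13*z^4 - 39*z^3 + 41*z^2 + 152*z + 84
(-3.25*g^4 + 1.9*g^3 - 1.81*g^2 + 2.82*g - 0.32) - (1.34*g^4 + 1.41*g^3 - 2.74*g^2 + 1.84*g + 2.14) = -4.59*g^4 + 0.49*g^3 + 0.93*g^2 + 0.98*g - 2.46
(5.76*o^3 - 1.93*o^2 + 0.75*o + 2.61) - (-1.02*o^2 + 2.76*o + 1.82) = 5.76*o^3 - 0.91*o^2 - 2.01*o + 0.79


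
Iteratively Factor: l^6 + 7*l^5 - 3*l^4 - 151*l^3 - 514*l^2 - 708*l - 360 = (l + 2)*(l^5 + 5*l^4 - 13*l^3 - 125*l^2 - 264*l - 180) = (l - 5)*(l + 2)*(l^4 + 10*l^3 + 37*l^2 + 60*l + 36) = (l - 5)*(l + 2)^2*(l^3 + 8*l^2 + 21*l + 18) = (l - 5)*(l + 2)^2*(l + 3)*(l^2 + 5*l + 6) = (l - 5)*(l + 2)^2*(l + 3)^2*(l + 2)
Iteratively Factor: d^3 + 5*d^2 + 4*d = (d)*(d^2 + 5*d + 4) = d*(d + 1)*(d + 4)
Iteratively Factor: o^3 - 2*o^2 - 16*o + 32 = (o - 4)*(o^2 + 2*o - 8) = (o - 4)*(o - 2)*(o + 4)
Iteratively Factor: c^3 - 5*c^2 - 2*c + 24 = (c - 4)*(c^2 - c - 6) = (c - 4)*(c + 2)*(c - 3)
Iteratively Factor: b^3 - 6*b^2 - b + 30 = (b + 2)*(b^2 - 8*b + 15) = (b - 3)*(b + 2)*(b - 5)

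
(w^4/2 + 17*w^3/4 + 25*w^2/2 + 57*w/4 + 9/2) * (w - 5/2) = w^5/2 + 3*w^4 + 15*w^3/8 - 17*w^2 - 249*w/8 - 45/4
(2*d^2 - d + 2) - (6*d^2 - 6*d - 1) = -4*d^2 + 5*d + 3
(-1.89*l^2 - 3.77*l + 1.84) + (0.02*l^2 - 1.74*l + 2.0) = -1.87*l^2 - 5.51*l + 3.84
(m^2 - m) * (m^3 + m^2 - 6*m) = m^5 - 7*m^3 + 6*m^2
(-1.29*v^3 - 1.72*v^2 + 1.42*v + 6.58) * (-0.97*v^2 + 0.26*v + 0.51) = 1.2513*v^5 + 1.333*v^4 - 2.4825*v^3 - 6.8906*v^2 + 2.435*v + 3.3558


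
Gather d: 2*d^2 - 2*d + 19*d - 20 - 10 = 2*d^2 + 17*d - 30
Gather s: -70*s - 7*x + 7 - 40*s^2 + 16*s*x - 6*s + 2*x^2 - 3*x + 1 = -40*s^2 + s*(16*x - 76) + 2*x^2 - 10*x + 8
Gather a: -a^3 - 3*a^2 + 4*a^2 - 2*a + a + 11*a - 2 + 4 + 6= -a^3 + a^2 + 10*a + 8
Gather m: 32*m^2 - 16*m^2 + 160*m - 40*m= 16*m^2 + 120*m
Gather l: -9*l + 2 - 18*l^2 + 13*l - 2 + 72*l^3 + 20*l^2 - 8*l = 72*l^3 + 2*l^2 - 4*l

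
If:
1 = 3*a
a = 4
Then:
No Solution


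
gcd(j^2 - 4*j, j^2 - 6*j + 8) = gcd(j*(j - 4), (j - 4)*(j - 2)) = j - 4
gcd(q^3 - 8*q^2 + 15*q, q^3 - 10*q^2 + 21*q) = q^2 - 3*q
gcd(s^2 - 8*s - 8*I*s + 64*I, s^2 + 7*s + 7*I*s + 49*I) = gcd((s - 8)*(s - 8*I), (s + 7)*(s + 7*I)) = 1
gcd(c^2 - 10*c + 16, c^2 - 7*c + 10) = c - 2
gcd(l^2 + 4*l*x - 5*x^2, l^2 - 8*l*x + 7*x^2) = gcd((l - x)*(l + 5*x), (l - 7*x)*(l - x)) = -l + x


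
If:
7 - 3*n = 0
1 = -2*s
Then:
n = 7/3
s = -1/2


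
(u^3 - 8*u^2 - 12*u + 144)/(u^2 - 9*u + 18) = (u^2 - 2*u - 24)/(u - 3)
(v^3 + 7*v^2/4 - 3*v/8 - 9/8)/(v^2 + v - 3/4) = (4*v^2 + v - 3)/(2*(2*v - 1))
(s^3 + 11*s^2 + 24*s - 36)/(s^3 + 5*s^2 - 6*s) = (s + 6)/s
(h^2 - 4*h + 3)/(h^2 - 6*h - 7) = (-h^2 + 4*h - 3)/(-h^2 + 6*h + 7)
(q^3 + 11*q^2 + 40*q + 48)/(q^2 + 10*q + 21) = (q^2 + 8*q + 16)/(q + 7)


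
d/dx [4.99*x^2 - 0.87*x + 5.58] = 9.98*x - 0.87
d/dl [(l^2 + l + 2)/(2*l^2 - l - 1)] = (-3*l^2 - 10*l + 1)/(4*l^4 - 4*l^3 - 3*l^2 + 2*l + 1)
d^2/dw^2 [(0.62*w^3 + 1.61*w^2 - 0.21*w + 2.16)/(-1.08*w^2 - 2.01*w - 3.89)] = (-8.88178419700125e-16*w^5 + 7.67962800000001*w^3 - 3.61925999999999*w^2 - 89.718492*w - 51.313348)/(1.259712*w^6 + 7.033392*w^5 + 26.701812*w^4 + 58.787073*w^3 + 96.175971*w^2 + 91.246563*w + 58.863869)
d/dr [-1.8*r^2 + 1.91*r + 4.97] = 1.91 - 3.6*r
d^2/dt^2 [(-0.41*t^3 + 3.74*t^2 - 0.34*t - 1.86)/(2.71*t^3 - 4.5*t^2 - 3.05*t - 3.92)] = (7.105427357601e-15*t^7 + 44.933968*t^6 - 35.3150939999998*t^5 - 5.83083600000003*t^4 + 803.937162*t^3 - 602.343036*t^2 - 273.541656*t + 154.086252)/(19.902511*t^9 - 99.14535*t^8 + 97.433985*t^7 + 45.676884*t^6 + 177.168225*t^5 - 169.31919*t^4 - 226.255793*t^3 - 316.8438*t^2 - 140.60256*t - 60.236288)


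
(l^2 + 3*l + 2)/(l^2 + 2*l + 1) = (l + 2)/(l + 1)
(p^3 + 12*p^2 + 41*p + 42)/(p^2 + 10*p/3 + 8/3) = 3*(p^2 + 10*p + 21)/(3*p + 4)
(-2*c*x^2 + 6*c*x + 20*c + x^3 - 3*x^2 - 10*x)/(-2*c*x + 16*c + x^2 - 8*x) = (x^2 - 3*x - 10)/(x - 8)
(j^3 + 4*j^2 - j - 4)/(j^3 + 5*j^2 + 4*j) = (j - 1)/j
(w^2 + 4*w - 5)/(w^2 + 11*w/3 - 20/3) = 3*(w - 1)/(3*w - 4)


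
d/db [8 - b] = -1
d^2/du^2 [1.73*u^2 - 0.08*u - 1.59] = 3.46000000000000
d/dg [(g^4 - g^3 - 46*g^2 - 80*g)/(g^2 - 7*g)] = 2*(g^3 - 11*g^2 + 7*g + 201)/(g^2 - 14*g + 49)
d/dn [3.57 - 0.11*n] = -0.110000000000000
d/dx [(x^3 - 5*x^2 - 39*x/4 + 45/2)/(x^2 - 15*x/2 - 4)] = (4*x^4 - 60*x^3 + 141*x^2 - 20*x + 831)/(4*x^4 - 60*x^3 + 193*x^2 + 240*x + 64)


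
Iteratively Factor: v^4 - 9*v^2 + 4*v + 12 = (v - 2)*(v^3 + 2*v^2 - 5*v - 6) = (v - 2)*(v + 3)*(v^2 - v - 2) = (v - 2)*(v + 1)*(v + 3)*(v - 2)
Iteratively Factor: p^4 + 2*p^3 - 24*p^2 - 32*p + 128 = (p + 4)*(p^3 - 2*p^2 - 16*p + 32) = (p - 2)*(p + 4)*(p^2 - 16) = (p - 4)*(p - 2)*(p + 4)*(p + 4)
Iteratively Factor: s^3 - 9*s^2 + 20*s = (s - 5)*(s^2 - 4*s) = (s - 5)*(s - 4)*(s)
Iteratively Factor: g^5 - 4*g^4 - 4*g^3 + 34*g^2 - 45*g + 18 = (g - 3)*(g^4 - g^3 - 7*g^2 + 13*g - 6) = (g - 3)*(g + 3)*(g^3 - 4*g^2 + 5*g - 2) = (g - 3)*(g - 1)*(g + 3)*(g^2 - 3*g + 2) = (g - 3)*(g - 2)*(g - 1)*(g + 3)*(g - 1)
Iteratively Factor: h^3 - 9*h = (h - 3)*(h^2 + 3*h) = h*(h - 3)*(h + 3)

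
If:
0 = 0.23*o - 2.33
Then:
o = 10.13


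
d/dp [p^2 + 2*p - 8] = 2*p + 2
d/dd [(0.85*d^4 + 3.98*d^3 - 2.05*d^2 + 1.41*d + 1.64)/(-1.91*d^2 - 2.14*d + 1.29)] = (-3.247*d^5 - 13.0588*d^4 - 12.6484*d^3 + 22.4827*d^2 + 0.9758*d + 5.3285)/(3.6481*d^4 + 8.1748*d^3 - 0.348199999999999*d^2 - 5.5212*d + 1.6641)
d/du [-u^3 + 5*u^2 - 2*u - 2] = -3*u^2 + 10*u - 2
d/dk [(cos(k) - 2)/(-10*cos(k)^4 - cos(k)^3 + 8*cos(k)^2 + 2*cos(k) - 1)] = (-15*(1 - cos(2*k))^2/2 + 53*cos(k)/2 - 23*cos(2*k) + 39*cos(3*k)/2 + 4)*sin(k)/(10*cos(k)^4 + cos(k)^3 - 8*cos(k)^2 - 2*cos(k) + 1)^2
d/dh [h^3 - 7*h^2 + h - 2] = 3*h^2 - 14*h + 1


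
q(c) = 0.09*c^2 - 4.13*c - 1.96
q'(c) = 0.18*c - 4.13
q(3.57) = -15.56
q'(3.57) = -3.49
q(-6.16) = 26.90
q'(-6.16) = -5.24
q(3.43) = -15.07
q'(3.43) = -3.51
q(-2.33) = 8.15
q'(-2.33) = -4.55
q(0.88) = -5.52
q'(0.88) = -3.97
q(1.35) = -7.37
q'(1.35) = -3.89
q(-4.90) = 20.44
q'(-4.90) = -5.01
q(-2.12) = 7.20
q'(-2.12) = -4.51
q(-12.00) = 60.56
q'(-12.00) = -6.29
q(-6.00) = 26.06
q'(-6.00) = -5.21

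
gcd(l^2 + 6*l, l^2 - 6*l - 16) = 1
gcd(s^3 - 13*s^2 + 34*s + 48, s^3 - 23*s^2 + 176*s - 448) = s - 8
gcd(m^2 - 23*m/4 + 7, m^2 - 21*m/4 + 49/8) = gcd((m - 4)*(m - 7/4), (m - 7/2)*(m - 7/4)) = m - 7/4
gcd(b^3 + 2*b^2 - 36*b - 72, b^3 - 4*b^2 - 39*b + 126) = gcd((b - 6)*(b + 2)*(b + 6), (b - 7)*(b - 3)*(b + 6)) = b + 6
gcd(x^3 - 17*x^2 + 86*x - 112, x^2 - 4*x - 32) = x - 8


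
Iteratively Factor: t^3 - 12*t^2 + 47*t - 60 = (t - 5)*(t^2 - 7*t + 12) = (t - 5)*(t - 3)*(t - 4)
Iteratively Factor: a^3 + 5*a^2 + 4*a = (a + 4)*(a^2 + a) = a*(a + 4)*(a + 1)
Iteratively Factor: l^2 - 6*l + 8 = (l - 4)*(l - 2)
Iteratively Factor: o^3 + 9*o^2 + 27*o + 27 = (o + 3)*(o^2 + 6*o + 9) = (o + 3)^2*(o + 3)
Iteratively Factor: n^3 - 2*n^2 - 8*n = (n + 2)*(n^2 - 4*n) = (n - 4)*(n + 2)*(n)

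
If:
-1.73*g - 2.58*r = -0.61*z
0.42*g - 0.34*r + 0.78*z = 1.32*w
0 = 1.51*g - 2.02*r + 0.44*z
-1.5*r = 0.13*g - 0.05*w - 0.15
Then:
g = 0.01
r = 0.11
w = 0.25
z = 0.47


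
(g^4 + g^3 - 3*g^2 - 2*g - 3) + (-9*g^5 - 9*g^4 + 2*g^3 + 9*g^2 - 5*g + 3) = -9*g^5 - 8*g^4 + 3*g^3 + 6*g^2 - 7*g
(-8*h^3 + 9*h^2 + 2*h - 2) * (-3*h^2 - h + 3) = 24*h^5 - 19*h^4 - 39*h^3 + 31*h^2 + 8*h - 6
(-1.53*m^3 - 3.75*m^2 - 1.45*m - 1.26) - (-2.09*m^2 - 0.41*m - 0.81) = -1.53*m^3 - 1.66*m^2 - 1.04*m - 0.45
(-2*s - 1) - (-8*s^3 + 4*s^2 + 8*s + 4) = 8*s^3 - 4*s^2 - 10*s - 5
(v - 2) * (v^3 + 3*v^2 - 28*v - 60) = v^4 + v^3 - 34*v^2 - 4*v + 120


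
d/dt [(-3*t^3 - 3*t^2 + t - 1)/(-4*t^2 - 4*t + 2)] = (6*t^4 + 12*t^3 - t^2 - 10*t - 1)/(2*(4*t^4 + 8*t^3 - 4*t + 1))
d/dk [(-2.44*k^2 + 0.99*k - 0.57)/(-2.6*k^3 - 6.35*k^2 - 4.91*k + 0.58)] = (-6.344*k^4 + 5.148*k^3 + 13.8209*k^2 - 10.0694*k - 2.2245)/(6.76*k^6 + 33.02*k^5 + 65.8545*k^4 + 59.341*k^3 + 16.7421*k^2 - 5.6956*k + 0.3364)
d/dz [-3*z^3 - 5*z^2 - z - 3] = -9*z^2 - 10*z - 1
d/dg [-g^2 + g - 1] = 1 - 2*g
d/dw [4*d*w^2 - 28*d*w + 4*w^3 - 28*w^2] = 8*d*w - 28*d + 12*w^2 - 56*w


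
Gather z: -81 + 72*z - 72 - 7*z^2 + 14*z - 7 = -7*z^2 + 86*z - 160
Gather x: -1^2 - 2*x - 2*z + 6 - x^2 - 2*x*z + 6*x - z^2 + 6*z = -x^2 + x*(4 - 2*z) - z^2 + 4*z + 5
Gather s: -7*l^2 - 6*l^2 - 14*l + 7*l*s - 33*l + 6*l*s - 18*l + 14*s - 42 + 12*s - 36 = -13*l^2 - 65*l + s*(13*l + 26) - 78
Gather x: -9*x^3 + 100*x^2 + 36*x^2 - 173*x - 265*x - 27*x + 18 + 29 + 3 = -9*x^3 + 136*x^2 - 465*x + 50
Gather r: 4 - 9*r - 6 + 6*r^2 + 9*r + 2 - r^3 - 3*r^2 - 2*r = -r^3 + 3*r^2 - 2*r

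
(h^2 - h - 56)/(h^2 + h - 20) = (h^2 - h - 56)/(h^2 + h - 20)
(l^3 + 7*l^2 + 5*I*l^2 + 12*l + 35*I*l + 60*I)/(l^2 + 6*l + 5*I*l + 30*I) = (l^2 + 7*l + 12)/(l + 6)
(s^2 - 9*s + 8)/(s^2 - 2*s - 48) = (s - 1)/(s + 6)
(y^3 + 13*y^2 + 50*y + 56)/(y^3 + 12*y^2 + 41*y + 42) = (y + 4)/(y + 3)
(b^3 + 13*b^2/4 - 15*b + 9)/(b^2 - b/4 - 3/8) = 2*(b^2 + 4*b - 12)/(2*b + 1)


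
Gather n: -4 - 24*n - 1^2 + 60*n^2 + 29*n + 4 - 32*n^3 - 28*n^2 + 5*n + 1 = -32*n^3 + 32*n^2 + 10*n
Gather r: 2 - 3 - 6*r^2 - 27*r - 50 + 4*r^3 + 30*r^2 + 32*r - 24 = 4*r^3 + 24*r^2 + 5*r - 75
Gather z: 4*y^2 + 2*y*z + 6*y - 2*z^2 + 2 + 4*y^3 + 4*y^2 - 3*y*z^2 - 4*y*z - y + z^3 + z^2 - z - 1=4*y^3 + 8*y^2 + 5*y + z^3 + z^2*(-3*y - 1) + z*(-2*y - 1) + 1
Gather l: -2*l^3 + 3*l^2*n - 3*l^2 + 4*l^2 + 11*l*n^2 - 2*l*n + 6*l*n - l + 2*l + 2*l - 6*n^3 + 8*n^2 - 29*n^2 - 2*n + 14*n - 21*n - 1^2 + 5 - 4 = -2*l^3 + l^2*(3*n + 1) + l*(11*n^2 + 4*n + 3) - 6*n^3 - 21*n^2 - 9*n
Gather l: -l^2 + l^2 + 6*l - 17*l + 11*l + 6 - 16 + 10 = 0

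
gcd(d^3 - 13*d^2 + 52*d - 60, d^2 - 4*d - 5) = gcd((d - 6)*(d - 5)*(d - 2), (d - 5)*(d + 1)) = d - 5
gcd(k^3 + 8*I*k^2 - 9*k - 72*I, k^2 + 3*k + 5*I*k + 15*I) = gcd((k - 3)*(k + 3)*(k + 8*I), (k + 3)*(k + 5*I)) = k + 3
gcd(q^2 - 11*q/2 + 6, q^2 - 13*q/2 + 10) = q - 4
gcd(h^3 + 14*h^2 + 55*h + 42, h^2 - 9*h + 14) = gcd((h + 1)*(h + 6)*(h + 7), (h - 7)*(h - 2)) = 1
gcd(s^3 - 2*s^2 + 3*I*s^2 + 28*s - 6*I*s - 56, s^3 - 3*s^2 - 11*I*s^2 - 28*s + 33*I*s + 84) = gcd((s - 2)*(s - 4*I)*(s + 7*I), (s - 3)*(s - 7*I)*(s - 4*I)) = s - 4*I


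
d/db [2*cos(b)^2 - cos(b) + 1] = (1 - 4*cos(b))*sin(b)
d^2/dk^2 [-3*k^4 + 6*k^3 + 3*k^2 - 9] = -36*k^2 + 36*k + 6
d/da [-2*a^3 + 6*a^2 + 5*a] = -6*a^2 + 12*a + 5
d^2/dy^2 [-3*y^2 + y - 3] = -6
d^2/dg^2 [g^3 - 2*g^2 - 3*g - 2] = 6*g - 4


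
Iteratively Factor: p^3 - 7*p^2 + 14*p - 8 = (p - 2)*(p^2 - 5*p + 4) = (p - 4)*(p - 2)*(p - 1)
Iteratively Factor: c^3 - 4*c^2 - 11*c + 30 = (c - 2)*(c^2 - 2*c - 15) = (c - 2)*(c + 3)*(c - 5)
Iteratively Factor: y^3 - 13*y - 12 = (y + 3)*(y^2 - 3*y - 4) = (y + 1)*(y + 3)*(y - 4)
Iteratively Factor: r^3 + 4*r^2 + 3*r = (r + 1)*(r^2 + 3*r) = r*(r + 1)*(r + 3)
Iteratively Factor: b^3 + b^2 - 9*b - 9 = (b - 3)*(b^2 + 4*b + 3) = (b - 3)*(b + 1)*(b + 3)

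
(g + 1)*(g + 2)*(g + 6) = g^3 + 9*g^2 + 20*g + 12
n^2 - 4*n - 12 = (n - 6)*(n + 2)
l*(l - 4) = l^2 - 4*l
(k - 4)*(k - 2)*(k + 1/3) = k^3 - 17*k^2/3 + 6*k + 8/3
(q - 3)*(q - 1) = q^2 - 4*q + 3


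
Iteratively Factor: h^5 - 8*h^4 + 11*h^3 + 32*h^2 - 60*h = (h + 2)*(h^4 - 10*h^3 + 31*h^2 - 30*h) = h*(h + 2)*(h^3 - 10*h^2 + 31*h - 30) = h*(h - 2)*(h + 2)*(h^2 - 8*h + 15) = h*(h - 3)*(h - 2)*(h + 2)*(h - 5)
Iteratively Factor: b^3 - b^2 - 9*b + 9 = (b - 1)*(b^2 - 9) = (b - 3)*(b - 1)*(b + 3)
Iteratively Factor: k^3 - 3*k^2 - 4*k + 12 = (k - 2)*(k^2 - k - 6) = (k - 2)*(k + 2)*(k - 3)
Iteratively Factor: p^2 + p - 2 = (p - 1)*(p + 2)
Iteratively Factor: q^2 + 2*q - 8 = (q + 4)*(q - 2)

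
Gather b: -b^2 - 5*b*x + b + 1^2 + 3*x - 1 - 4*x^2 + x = -b^2 + b*(1 - 5*x) - 4*x^2 + 4*x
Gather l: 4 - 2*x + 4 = 8 - 2*x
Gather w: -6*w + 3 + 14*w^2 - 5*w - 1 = 14*w^2 - 11*w + 2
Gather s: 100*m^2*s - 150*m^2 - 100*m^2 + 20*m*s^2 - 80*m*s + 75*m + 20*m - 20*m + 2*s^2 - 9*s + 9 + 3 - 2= -250*m^2 + 75*m + s^2*(20*m + 2) + s*(100*m^2 - 80*m - 9) + 10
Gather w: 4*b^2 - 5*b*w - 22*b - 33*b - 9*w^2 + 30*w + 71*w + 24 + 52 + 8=4*b^2 - 55*b - 9*w^2 + w*(101 - 5*b) + 84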